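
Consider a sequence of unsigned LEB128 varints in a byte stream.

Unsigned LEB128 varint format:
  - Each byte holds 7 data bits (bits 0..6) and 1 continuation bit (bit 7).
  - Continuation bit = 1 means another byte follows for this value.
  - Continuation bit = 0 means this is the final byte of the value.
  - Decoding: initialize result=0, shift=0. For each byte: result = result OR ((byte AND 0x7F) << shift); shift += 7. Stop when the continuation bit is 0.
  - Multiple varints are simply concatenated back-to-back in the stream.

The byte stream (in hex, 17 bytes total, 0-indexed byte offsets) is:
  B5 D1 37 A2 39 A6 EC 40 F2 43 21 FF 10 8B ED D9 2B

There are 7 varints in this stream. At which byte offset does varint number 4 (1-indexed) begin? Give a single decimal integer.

  byte[0]=0xB5 cont=1 payload=0x35=53: acc |= 53<<0 -> acc=53 shift=7
  byte[1]=0xD1 cont=1 payload=0x51=81: acc |= 81<<7 -> acc=10421 shift=14
  byte[2]=0x37 cont=0 payload=0x37=55: acc |= 55<<14 -> acc=911541 shift=21 [end]
Varint 1: bytes[0:3] = B5 D1 37 -> value 911541 (3 byte(s))
  byte[3]=0xA2 cont=1 payload=0x22=34: acc |= 34<<0 -> acc=34 shift=7
  byte[4]=0x39 cont=0 payload=0x39=57: acc |= 57<<7 -> acc=7330 shift=14 [end]
Varint 2: bytes[3:5] = A2 39 -> value 7330 (2 byte(s))
  byte[5]=0xA6 cont=1 payload=0x26=38: acc |= 38<<0 -> acc=38 shift=7
  byte[6]=0xEC cont=1 payload=0x6C=108: acc |= 108<<7 -> acc=13862 shift=14
  byte[7]=0x40 cont=0 payload=0x40=64: acc |= 64<<14 -> acc=1062438 shift=21 [end]
Varint 3: bytes[5:8] = A6 EC 40 -> value 1062438 (3 byte(s))
  byte[8]=0xF2 cont=1 payload=0x72=114: acc |= 114<<0 -> acc=114 shift=7
  byte[9]=0x43 cont=0 payload=0x43=67: acc |= 67<<7 -> acc=8690 shift=14 [end]
Varint 4: bytes[8:10] = F2 43 -> value 8690 (2 byte(s))
  byte[10]=0x21 cont=0 payload=0x21=33: acc |= 33<<0 -> acc=33 shift=7 [end]
Varint 5: bytes[10:11] = 21 -> value 33 (1 byte(s))
  byte[11]=0xFF cont=1 payload=0x7F=127: acc |= 127<<0 -> acc=127 shift=7
  byte[12]=0x10 cont=0 payload=0x10=16: acc |= 16<<7 -> acc=2175 shift=14 [end]
Varint 6: bytes[11:13] = FF 10 -> value 2175 (2 byte(s))
  byte[13]=0x8B cont=1 payload=0x0B=11: acc |= 11<<0 -> acc=11 shift=7
  byte[14]=0xED cont=1 payload=0x6D=109: acc |= 109<<7 -> acc=13963 shift=14
  byte[15]=0xD9 cont=1 payload=0x59=89: acc |= 89<<14 -> acc=1472139 shift=21
  byte[16]=0x2B cont=0 payload=0x2B=43: acc |= 43<<21 -> acc=91649675 shift=28 [end]
Varint 7: bytes[13:17] = 8B ED D9 2B -> value 91649675 (4 byte(s))

Answer: 8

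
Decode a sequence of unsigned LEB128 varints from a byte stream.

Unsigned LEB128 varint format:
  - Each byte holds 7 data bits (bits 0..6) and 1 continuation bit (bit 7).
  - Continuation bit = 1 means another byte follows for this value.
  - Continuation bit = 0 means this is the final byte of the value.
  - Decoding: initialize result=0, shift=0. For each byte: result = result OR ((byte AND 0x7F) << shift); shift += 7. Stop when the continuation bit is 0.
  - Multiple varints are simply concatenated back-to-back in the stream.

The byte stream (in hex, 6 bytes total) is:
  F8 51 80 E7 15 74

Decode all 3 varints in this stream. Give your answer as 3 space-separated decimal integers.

Answer: 10488 357248 116

Derivation:
  byte[0]=0xF8 cont=1 payload=0x78=120: acc |= 120<<0 -> acc=120 shift=7
  byte[1]=0x51 cont=0 payload=0x51=81: acc |= 81<<7 -> acc=10488 shift=14 [end]
Varint 1: bytes[0:2] = F8 51 -> value 10488 (2 byte(s))
  byte[2]=0x80 cont=1 payload=0x00=0: acc |= 0<<0 -> acc=0 shift=7
  byte[3]=0xE7 cont=1 payload=0x67=103: acc |= 103<<7 -> acc=13184 shift=14
  byte[4]=0x15 cont=0 payload=0x15=21: acc |= 21<<14 -> acc=357248 shift=21 [end]
Varint 2: bytes[2:5] = 80 E7 15 -> value 357248 (3 byte(s))
  byte[5]=0x74 cont=0 payload=0x74=116: acc |= 116<<0 -> acc=116 shift=7 [end]
Varint 3: bytes[5:6] = 74 -> value 116 (1 byte(s))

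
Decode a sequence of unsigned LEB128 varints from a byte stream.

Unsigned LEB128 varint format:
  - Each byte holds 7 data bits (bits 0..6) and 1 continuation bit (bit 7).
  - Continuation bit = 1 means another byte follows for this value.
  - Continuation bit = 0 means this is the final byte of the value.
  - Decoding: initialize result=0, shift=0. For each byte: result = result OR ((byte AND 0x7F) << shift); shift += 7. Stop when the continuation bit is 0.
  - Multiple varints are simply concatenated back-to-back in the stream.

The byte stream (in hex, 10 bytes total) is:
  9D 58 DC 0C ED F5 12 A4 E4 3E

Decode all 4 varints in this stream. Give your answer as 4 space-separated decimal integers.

  byte[0]=0x9D cont=1 payload=0x1D=29: acc |= 29<<0 -> acc=29 shift=7
  byte[1]=0x58 cont=0 payload=0x58=88: acc |= 88<<7 -> acc=11293 shift=14 [end]
Varint 1: bytes[0:2] = 9D 58 -> value 11293 (2 byte(s))
  byte[2]=0xDC cont=1 payload=0x5C=92: acc |= 92<<0 -> acc=92 shift=7
  byte[3]=0x0C cont=0 payload=0x0C=12: acc |= 12<<7 -> acc=1628 shift=14 [end]
Varint 2: bytes[2:4] = DC 0C -> value 1628 (2 byte(s))
  byte[4]=0xED cont=1 payload=0x6D=109: acc |= 109<<0 -> acc=109 shift=7
  byte[5]=0xF5 cont=1 payload=0x75=117: acc |= 117<<7 -> acc=15085 shift=14
  byte[6]=0x12 cont=0 payload=0x12=18: acc |= 18<<14 -> acc=309997 shift=21 [end]
Varint 3: bytes[4:7] = ED F5 12 -> value 309997 (3 byte(s))
  byte[7]=0xA4 cont=1 payload=0x24=36: acc |= 36<<0 -> acc=36 shift=7
  byte[8]=0xE4 cont=1 payload=0x64=100: acc |= 100<<7 -> acc=12836 shift=14
  byte[9]=0x3E cont=0 payload=0x3E=62: acc |= 62<<14 -> acc=1028644 shift=21 [end]
Varint 4: bytes[7:10] = A4 E4 3E -> value 1028644 (3 byte(s))

Answer: 11293 1628 309997 1028644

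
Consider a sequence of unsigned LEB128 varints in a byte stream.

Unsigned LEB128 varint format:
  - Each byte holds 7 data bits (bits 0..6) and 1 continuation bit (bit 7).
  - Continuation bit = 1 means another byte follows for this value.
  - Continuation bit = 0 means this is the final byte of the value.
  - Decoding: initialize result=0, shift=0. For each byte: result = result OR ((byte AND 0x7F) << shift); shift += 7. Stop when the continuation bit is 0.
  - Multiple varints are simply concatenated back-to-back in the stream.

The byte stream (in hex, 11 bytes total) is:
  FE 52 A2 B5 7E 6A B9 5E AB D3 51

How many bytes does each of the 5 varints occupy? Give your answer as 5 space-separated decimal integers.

  byte[0]=0xFE cont=1 payload=0x7E=126: acc |= 126<<0 -> acc=126 shift=7
  byte[1]=0x52 cont=0 payload=0x52=82: acc |= 82<<7 -> acc=10622 shift=14 [end]
Varint 1: bytes[0:2] = FE 52 -> value 10622 (2 byte(s))
  byte[2]=0xA2 cont=1 payload=0x22=34: acc |= 34<<0 -> acc=34 shift=7
  byte[3]=0xB5 cont=1 payload=0x35=53: acc |= 53<<7 -> acc=6818 shift=14
  byte[4]=0x7E cont=0 payload=0x7E=126: acc |= 126<<14 -> acc=2071202 shift=21 [end]
Varint 2: bytes[2:5] = A2 B5 7E -> value 2071202 (3 byte(s))
  byte[5]=0x6A cont=0 payload=0x6A=106: acc |= 106<<0 -> acc=106 shift=7 [end]
Varint 3: bytes[5:6] = 6A -> value 106 (1 byte(s))
  byte[6]=0xB9 cont=1 payload=0x39=57: acc |= 57<<0 -> acc=57 shift=7
  byte[7]=0x5E cont=0 payload=0x5E=94: acc |= 94<<7 -> acc=12089 shift=14 [end]
Varint 4: bytes[6:8] = B9 5E -> value 12089 (2 byte(s))
  byte[8]=0xAB cont=1 payload=0x2B=43: acc |= 43<<0 -> acc=43 shift=7
  byte[9]=0xD3 cont=1 payload=0x53=83: acc |= 83<<7 -> acc=10667 shift=14
  byte[10]=0x51 cont=0 payload=0x51=81: acc |= 81<<14 -> acc=1337771 shift=21 [end]
Varint 5: bytes[8:11] = AB D3 51 -> value 1337771 (3 byte(s))

Answer: 2 3 1 2 3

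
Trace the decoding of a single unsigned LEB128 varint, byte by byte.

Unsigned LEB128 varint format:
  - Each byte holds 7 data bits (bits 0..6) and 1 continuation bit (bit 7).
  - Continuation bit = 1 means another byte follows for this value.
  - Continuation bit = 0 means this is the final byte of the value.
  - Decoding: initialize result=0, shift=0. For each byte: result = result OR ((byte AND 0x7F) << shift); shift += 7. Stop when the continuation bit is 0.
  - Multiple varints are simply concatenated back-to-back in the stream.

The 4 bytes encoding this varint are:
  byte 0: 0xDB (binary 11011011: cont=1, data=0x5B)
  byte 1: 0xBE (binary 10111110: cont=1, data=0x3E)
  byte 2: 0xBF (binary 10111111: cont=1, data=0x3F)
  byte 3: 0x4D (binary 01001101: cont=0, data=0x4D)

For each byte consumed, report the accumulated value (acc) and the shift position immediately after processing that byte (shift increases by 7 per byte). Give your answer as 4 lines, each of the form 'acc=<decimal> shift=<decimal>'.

Answer: acc=91 shift=7
acc=8027 shift=14
acc=1040219 shift=21
acc=162520923 shift=28

Derivation:
byte 0=0xDB: payload=0x5B=91, contrib = 91<<0 = 91; acc -> 91, shift -> 7
byte 1=0xBE: payload=0x3E=62, contrib = 62<<7 = 7936; acc -> 8027, shift -> 14
byte 2=0xBF: payload=0x3F=63, contrib = 63<<14 = 1032192; acc -> 1040219, shift -> 21
byte 3=0x4D: payload=0x4D=77, contrib = 77<<21 = 161480704; acc -> 162520923, shift -> 28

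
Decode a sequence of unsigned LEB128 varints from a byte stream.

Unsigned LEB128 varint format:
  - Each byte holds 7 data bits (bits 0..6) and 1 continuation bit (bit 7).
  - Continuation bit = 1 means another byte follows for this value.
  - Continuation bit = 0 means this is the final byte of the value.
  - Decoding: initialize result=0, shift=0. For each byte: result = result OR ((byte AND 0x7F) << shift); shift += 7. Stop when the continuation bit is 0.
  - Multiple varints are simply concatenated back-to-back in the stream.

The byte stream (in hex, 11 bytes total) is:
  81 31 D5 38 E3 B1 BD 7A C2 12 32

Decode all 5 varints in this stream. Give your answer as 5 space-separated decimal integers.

Answer: 6273 7253 256858339 2370 50

Derivation:
  byte[0]=0x81 cont=1 payload=0x01=1: acc |= 1<<0 -> acc=1 shift=7
  byte[1]=0x31 cont=0 payload=0x31=49: acc |= 49<<7 -> acc=6273 shift=14 [end]
Varint 1: bytes[0:2] = 81 31 -> value 6273 (2 byte(s))
  byte[2]=0xD5 cont=1 payload=0x55=85: acc |= 85<<0 -> acc=85 shift=7
  byte[3]=0x38 cont=0 payload=0x38=56: acc |= 56<<7 -> acc=7253 shift=14 [end]
Varint 2: bytes[2:4] = D5 38 -> value 7253 (2 byte(s))
  byte[4]=0xE3 cont=1 payload=0x63=99: acc |= 99<<0 -> acc=99 shift=7
  byte[5]=0xB1 cont=1 payload=0x31=49: acc |= 49<<7 -> acc=6371 shift=14
  byte[6]=0xBD cont=1 payload=0x3D=61: acc |= 61<<14 -> acc=1005795 shift=21
  byte[7]=0x7A cont=0 payload=0x7A=122: acc |= 122<<21 -> acc=256858339 shift=28 [end]
Varint 3: bytes[4:8] = E3 B1 BD 7A -> value 256858339 (4 byte(s))
  byte[8]=0xC2 cont=1 payload=0x42=66: acc |= 66<<0 -> acc=66 shift=7
  byte[9]=0x12 cont=0 payload=0x12=18: acc |= 18<<7 -> acc=2370 shift=14 [end]
Varint 4: bytes[8:10] = C2 12 -> value 2370 (2 byte(s))
  byte[10]=0x32 cont=0 payload=0x32=50: acc |= 50<<0 -> acc=50 shift=7 [end]
Varint 5: bytes[10:11] = 32 -> value 50 (1 byte(s))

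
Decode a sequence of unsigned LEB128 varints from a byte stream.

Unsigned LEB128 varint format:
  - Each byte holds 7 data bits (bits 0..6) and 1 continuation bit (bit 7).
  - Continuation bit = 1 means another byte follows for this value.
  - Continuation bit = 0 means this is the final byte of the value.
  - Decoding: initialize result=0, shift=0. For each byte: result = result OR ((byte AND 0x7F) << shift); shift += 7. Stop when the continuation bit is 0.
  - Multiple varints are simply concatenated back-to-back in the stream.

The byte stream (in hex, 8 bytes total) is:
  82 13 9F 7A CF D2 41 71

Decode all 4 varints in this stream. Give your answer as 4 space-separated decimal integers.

  byte[0]=0x82 cont=1 payload=0x02=2: acc |= 2<<0 -> acc=2 shift=7
  byte[1]=0x13 cont=0 payload=0x13=19: acc |= 19<<7 -> acc=2434 shift=14 [end]
Varint 1: bytes[0:2] = 82 13 -> value 2434 (2 byte(s))
  byte[2]=0x9F cont=1 payload=0x1F=31: acc |= 31<<0 -> acc=31 shift=7
  byte[3]=0x7A cont=0 payload=0x7A=122: acc |= 122<<7 -> acc=15647 shift=14 [end]
Varint 2: bytes[2:4] = 9F 7A -> value 15647 (2 byte(s))
  byte[4]=0xCF cont=1 payload=0x4F=79: acc |= 79<<0 -> acc=79 shift=7
  byte[5]=0xD2 cont=1 payload=0x52=82: acc |= 82<<7 -> acc=10575 shift=14
  byte[6]=0x41 cont=0 payload=0x41=65: acc |= 65<<14 -> acc=1075535 shift=21 [end]
Varint 3: bytes[4:7] = CF D2 41 -> value 1075535 (3 byte(s))
  byte[7]=0x71 cont=0 payload=0x71=113: acc |= 113<<0 -> acc=113 shift=7 [end]
Varint 4: bytes[7:8] = 71 -> value 113 (1 byte(s))

Answer: 2434 15647 1075535 113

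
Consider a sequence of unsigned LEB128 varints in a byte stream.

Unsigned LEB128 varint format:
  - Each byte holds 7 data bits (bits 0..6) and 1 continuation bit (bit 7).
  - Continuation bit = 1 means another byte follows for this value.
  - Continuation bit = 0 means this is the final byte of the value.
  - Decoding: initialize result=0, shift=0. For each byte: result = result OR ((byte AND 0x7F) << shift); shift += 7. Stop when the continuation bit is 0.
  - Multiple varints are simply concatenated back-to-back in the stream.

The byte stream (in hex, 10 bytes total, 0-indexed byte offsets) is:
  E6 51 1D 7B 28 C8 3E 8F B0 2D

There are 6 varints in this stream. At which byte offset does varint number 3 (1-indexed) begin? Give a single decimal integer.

  byte[0]=0xE6 cont=1 payload=0x66=102: acc |= 102<<0 -> acc=102 shift=7
  byte[1]=0x51 cont=0 payload=0x51=81: acc |= 81<<7 -> acc=10470 shift=14 [end]
Varint 1: bytes[0:2] = E6 51 -> value 10470 (2 byte(s))
  byte[2]=0x1D cont=0 payload=0x1D=29: acc |= 29<<0 -> acc=29 shift=7 [end]
Varint 2: bytes[2:3] = 1D -> value 29 (1 byte(s))
  byte[3]=0x7B cont=0 payload=0x7B=123: acc |= 123<<0 -> acc=123 shift=7 [end]
Varint 3: bytes[3:4] = 7B -> value 123 (1 byte(s))
  byte[4]=0x28 cont=0 payload=0x28=40: acc |= 40<<0 -> acc=40 shift=7 [end]
Varint 4: bytes[4:5] = 28 -> value 40 (1 byte(s))
  byte[5]=0xC8 cont=1 payload=0x48=72: acc |= 72<<0 -> acc=72 shift=7
  byte[6]=0x3E cont=0 payload=0x3E=62: acc |= 62<<7 -> acc=8008 shift=14 [end]
Varint 5: bytes[5:7] = C8 3E -> value 8008 (2 byte(s))
  byte[7]=0x8F cont=1 payload=0x0F=15: acc |= 15<<0 -> acc=15 shift=7
  byte[8]=0xB0 cont=1 payload=0x30=48: acc |= 48<<7 -> acc=6159 shift=14
  byte[9]=0x2D cont=0 payload=0x2D=45: acc |= 45<<14 -> acc=743439 shift=21 [end]
Varint 6: bytes[7:10] = 8F B0 2D -> value 743439 (3 byte(s))

Answer: 3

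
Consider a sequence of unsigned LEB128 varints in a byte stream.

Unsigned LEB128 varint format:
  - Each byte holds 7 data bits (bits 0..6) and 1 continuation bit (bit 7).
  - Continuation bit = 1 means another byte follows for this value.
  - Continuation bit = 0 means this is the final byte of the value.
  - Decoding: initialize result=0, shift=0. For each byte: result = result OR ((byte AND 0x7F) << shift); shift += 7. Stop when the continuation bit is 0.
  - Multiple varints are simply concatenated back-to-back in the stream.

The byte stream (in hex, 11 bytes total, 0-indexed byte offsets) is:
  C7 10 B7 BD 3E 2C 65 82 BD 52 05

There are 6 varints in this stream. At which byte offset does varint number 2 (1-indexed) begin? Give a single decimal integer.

  byte[0]=0xC7 cont=1 payload=0x47=71: acc |= 71<<0 -> acc=71 shift=7
  byte[1]=0x10 cont=0 payload=0x10=16: acc |= 16<<7 -> acc=2119 shift=14 [end]
Varint 1: bytes[0:2] = C7 10 -> value 2119 (2 byte(s))
  byte[2]=0xB7 cont=1 payload=0x37=55: acc |= 55<<0 -> acc=55 shift=7
  byte[3]=0xBD cont=1 payload=0x3D=61: acc |= 61<<7 -> acc=7863 shift=14
  byte[4]=0x3E cont=0 payload=0x3E=62: acc |= 62<<14 -> acc=1023671 shift=21 [end]
Varint 2: bytes[2:5] = B7 BD 3E -> value 1023671 (3 byte(s))
  byte[5]=0x2C cont=0 payload=0x2C=44: acc |= 44<<0 -> acc=44 shift=7 [end]
Varint 3: bytes[5:6] = 2C -> value 44 (1 byte(s))
  byte[6]=0x65 cont=0 payload=0x65=101: acc |= 101<<0 -> acc=101 shift=7 [end]
Varint 4: bytes[6:7] = 65 -> value 101 (1 byte(s))
  byte[7]=0x82 cont=1 payload=0x02=2: acc |= 2<<0 -> acc=2 shift=7
  byte[8]=0xBD cont=1 payload=0x3D=61: acc |= 61<<7 -> acc=7810 shift=14
  byte[9]=0x52 cont=0 payload=0x52=82: acc |= 82<<14 -> acc=1351298 shift=21 [end]
Varint 5: bytes[7:10] = 82 BD 52 -> value 1351298 (3 byte(s))
  byte[10]=0x05 cont=0 payload=0x05=5: acc |= 5<<0 -> acc=5 shift=7 [end]
Varint 6: bytes[10:11] = 05 -> value 5 (1 byte(s))

Answer: 2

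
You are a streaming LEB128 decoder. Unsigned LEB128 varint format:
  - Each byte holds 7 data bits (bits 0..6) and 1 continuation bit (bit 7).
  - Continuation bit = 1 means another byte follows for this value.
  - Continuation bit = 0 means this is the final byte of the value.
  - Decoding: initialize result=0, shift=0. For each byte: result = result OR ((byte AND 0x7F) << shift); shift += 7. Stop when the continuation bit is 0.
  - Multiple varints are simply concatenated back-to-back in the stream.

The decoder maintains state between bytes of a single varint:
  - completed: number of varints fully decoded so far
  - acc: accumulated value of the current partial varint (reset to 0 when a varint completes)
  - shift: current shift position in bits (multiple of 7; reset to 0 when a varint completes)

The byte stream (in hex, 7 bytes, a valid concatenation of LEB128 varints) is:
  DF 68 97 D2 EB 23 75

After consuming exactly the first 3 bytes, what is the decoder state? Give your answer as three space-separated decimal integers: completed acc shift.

byte[0]=0xDF cont=1 payload=0x5F: acc |= 95<<0 -> completed=0 acc=95 shift=7
byte[1]=0x68 cont=0 payload=0x68: varint #1 complete (value=13407); reset -> completed=1 acc=0 shift=0
byte[2]=0x97 cont=1 payload=0x17: acc |= 23<<0 -> completed=1 acc=23 shift=7

Answer: 1 23 7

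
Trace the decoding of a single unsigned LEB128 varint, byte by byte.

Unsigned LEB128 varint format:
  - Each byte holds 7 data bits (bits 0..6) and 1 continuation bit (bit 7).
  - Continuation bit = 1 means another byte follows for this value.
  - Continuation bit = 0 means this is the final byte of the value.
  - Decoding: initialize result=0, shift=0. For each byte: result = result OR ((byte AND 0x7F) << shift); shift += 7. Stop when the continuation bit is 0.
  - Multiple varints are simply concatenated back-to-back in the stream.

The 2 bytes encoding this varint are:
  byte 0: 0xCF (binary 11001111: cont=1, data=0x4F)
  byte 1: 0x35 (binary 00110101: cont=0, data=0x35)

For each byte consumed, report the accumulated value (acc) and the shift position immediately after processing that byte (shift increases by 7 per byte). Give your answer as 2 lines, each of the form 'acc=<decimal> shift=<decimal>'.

byte 0=0xCF: payload=0x4F=79, contrib = 79<<0 = 79; acc -> 79, shift -> 7
byte 1=0x35: payload=0x35=53, contrib = 53<<7 = 6784; acc -> 6863, shift -> 14

Answer: acc=79 shift=7
acc=6863 shift=14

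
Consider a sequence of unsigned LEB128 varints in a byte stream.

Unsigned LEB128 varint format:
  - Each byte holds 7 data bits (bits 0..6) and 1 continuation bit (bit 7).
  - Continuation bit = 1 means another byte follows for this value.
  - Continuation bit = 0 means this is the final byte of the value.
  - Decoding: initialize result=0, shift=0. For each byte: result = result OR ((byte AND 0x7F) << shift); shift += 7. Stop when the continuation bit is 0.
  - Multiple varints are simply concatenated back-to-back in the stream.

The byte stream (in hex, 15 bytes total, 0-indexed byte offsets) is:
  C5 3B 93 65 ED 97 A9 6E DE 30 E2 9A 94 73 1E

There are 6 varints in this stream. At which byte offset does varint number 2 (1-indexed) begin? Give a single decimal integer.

  byte[0]=0xC5 cont=1 payload=0x45=69: acc |= 69<<0 -> acc=69 shift=7
  byte[1]=0x3B cont=0 payload=0x3B=59: acc |= 59<<7 -> acc=7621 shift=14 [end]
Varint 1: bytes[0:2] = C5 3B -> value 7621 (2 byte(s))
  byte[2]=0x93 cont=1 payload=0x13=19: acc |= 19<<0 -> acc=19 shift=7
  byte[3]=0x65 cont=0 payload=0x65=101: acc |= 101<<7 -> acc=12947 shift=14 [end]
Varint 2: bytes[2:4] = 93 65 -> value 12947 (2 byte(s))
  byte[4]=0xED cont=1 payload=0x6D=109: acc |= 109<<0 -> acc=109 shift=7
  byte[5]=0x97 cont=1 payload=0x17=23: acc |= 23<<7 -> acc=3053 shift=14
  byte[6]=0xA9 cont=1 payload=0x29=41: acc |= 41<<14 -> acc=674797 shift=21
  byte[7]=0x6E cont=0 payload=0x6E=110: acc |= 110<<21 -> acc=231361517 shift=28 [end]
Varint 3: bytes[4:8] = ED 97 A9 6E -> value 231361517 (4 byte(s))
  byte[8]=0xDE cont=1 payload=0x5E=94: acc |= 94<<0 -> acc=94 shift=7
  byte[9]=0x30 cont=0 payload=0x30=48: acc |= 48<<7 -> acc=6238 shift=14 [end]
Varint 4: bytes[8:10] = DE 30 -> value 6238 (2 byte(s))
  byte[10]=0xE2 cont=1 payload=0x62=98: acc |= 98<<0 -> acc=98 shift=7
  byte[11]=0x9A cont=1 payload=0x1A=26: acc |= 26<<7 -> acc=3426 shift=14
  byte[12]=0x94 cont=1 payload=0x14=20: acc |= 20<<14 -> acc=331106 shift=21
  byte[13]=0x73 cont=0 payload=0x73=115: acc |= 115<<21 -> acc=241503586 shift=28 [end]
Varint 5: bytes[10:14] = E2 9A 94 73 -> value 241503586 (4 byte(s))
  byte[14]=0x1E cont=0 payload=0x1E=30: acc |= 30<<0 -> acc=30 shift=7 [end]
Varint 6: bytes[14:15] = 1E -> value 30 (1 byte(s))

Answer: 2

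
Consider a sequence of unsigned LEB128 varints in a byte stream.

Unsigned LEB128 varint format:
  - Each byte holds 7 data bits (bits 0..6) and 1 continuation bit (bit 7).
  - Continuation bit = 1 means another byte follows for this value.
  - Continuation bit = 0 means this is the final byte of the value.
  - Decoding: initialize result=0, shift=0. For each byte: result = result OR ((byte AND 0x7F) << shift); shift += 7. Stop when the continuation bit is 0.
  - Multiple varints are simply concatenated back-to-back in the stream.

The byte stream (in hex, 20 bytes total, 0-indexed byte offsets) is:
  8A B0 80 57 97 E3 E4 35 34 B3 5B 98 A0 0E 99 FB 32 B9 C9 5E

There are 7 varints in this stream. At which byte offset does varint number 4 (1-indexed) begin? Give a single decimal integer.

Answer: 9

Derivation:
  byte[0]=0x8A cont=1 payload=0x0A=10: acc |= 10<<0 -> acc=10 shift=7
  byte[1]=0xB0 cont=1 payload=0x30=48: acc |= 48<<7 -> acc=6154 shift=14
  byte[2]=0x80 cont=1 payload=0x00=0: acc |= 0<<14 -> acc=6154 shift=21
  byte[3]=0x57 cont=0 payload=0x57=87: acc |= 87<<21 -> acc=182458378 shift=28 [end]
Varint 1: bytes[0:4] = 8A B0 80 57 -> value 182458378 (4 byte(s))
  byte[4]=0x97 cont=1 payload=0x17=23: acc |= 23<<0 -> acc=23 shift=7
  byte[5]=0xE3 cont=1 payload=0x63=99: acc |= 99<<7 -> acc=12695 shift=14
  byte[6]=0xE4 cont=1 payload=0x64=100: acc |= 100<<14 -> acc=1651095 shift=21
  byte[7]=0x35 cont=0 payload=0x35=53: acc |= 53<<21 -> acc=112800151 shift=28 [end]
Varint 2: bytes[4:8] = 97 E3 E4 35 -> value 112800151 (4 byte(s))
  byte[8]=0x34 cont=0 payload=0x34=52: acc |= 52<<0 -> acc=52 shift=7 [end]
Varint 3: bytes[8:9] = 34 -> value 52 (1 byte(s))
  byte[9]=0xB3 cont=1 payload=0x33=51: acc |= 51<<0 -> acc=51 shift=7
  byte[10]=0x5B cont=0 payload=0x5B=91: acc |= 91<<7 -> acc=11699 shift=14 [end]
Varint 4: bytes[9:11] = B3 5B -> value 11699 (2 byte(s))
  byte[11]=0x98 cont=1 payload=0x18=24: acc |= 24<<0 -> acc=24 shift=7
  byte[12]=0xA0 cont=1 payload=0x20=32: acc |= 32<<7 -> acc=4120 shift=14
  byte[13]=0x0E cont=0 payload=0x0E=14: acc |= 14<<14 -> acc=233496 shift=21 [end]
Varint 5: bytes[11:14] = 98 A0 0E -> value 233496 (3 byte(s))
  byte[14]=0x99 cont=1 payload=0x19=25: acc |= 25<<0 -> acc=25 shift=7
  byte[15]=0xFB cont=1 payload=0x7B=123: acc |= 123<<7 -> acc=15769 shift=14
  byte[16]=0x32 cont=0 payload=0x32=50: acc |= 50<<14 -> acc=834969 shift=21 [end]
Varint 6: bytes[14:17] = 99 FB 32 -> value 834969 (3 byte(s))
  byte[17]=0xB9 cont=1 payload=0x39=57: acc |= 57<<0 -> acc=57 shift=7
  byte[18]=0xC9 cont=1 payload=0x49=73: acc |= 73<<7 -> acc=9401 shift=14
  byte[19]=0x5E cont=0 payload=0x5E=94: acc |= 94<<14 -> acc=1549497 shift=21 [end]
Varint 7: bytes[17:20] = B9 C9 5E -> value 1549497 (3 byte(s))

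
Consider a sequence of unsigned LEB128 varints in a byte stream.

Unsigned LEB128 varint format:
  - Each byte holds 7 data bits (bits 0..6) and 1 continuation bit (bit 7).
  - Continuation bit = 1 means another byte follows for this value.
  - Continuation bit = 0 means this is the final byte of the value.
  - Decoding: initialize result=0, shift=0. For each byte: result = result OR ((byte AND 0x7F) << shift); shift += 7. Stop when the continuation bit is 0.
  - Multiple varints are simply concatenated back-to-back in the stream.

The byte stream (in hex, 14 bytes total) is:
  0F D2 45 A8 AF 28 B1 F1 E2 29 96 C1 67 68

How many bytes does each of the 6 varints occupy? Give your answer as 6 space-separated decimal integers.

  byte[0]=0x0F cont=0 payload=0x0F=15: acc |= 15<<0 -> acc=15 shift=7 [end]
Varint 1: bytes[0:1] = 0F -> value 15 (1 byte(s))
  byte[1]=0xD2 cont=1 payload=0x52=82: acc |= 82<<0 -> acc=82 shift=7
  byte[2]=0x45 cont=0 payload=0x45=69: acc |= 69<<7 -> acc=8914 shift=14 [end]
Varint 2: bytes[1:3] = D2 45 -> value 8914 (2 byte(s))
  byte[3]=0xA8 cont=1 payload=0x28=40: acc |= 40<<0 -> acc=40 shift=7
  byte[4]=0xAF cont=1 payload=0x2F=47: acc |= 47<<7 -> acc=6056 shift=14
  byte[5]=0x28 cont=0 payload=0x28=40: acc |= 40<<14 -> acc=661416 shift=21 [end]
Varint 3: bytes[3:6] = A8 AF 28 -> value 661416 (3 byte(s))
  byte[6]=0xB1 cont=1 payload=0x31=49: acc |= 49<<0 -> acc=49 shift=7
  byte[7]=0xF1 cont=1 payload=0x71=113: acc |= 113<<7 -> acc=14513 shift=14
  byte[8]=0xE2 cont=1 payload=0x62=98: acc |= 98<<14 -> acc=1620145 shift=21
  byte[9]=0x29 cont=0 payload=0x29=41: acc |= 41<<21 -> acc=87603377 shift=28 [end]
Varint 4: bytes[6:10] = B1 F1 E2 29 -> value 87603377 (4 byte(s))
  byte[10]=0x96 cont=1 payload=0x16=22: acc |= 22<<0 -> acc=22 shift=7
  byte[11]=0xC1 cont=1 payload=0x41=65: acc |= 65<<7 -> acc=8342 shift=14
  byte[12]=0x67 cont=0 payload=0x67=103: acc |= 103<<14 -> acc=1695894 shift=21 [end]
Varint 5: bytes[10:13] = 96 C1 67 -> value 1695894 (3 byte(s))
  byte[13]=0x68 cont=0 payload=0x68=104: acc |= 104<<0 -> acc=104 shift=7 [end]
Varint 6: bytes[13:14] = 68 -> value 104 (1 byte(s))

Answer: 1 2 3 4 3 1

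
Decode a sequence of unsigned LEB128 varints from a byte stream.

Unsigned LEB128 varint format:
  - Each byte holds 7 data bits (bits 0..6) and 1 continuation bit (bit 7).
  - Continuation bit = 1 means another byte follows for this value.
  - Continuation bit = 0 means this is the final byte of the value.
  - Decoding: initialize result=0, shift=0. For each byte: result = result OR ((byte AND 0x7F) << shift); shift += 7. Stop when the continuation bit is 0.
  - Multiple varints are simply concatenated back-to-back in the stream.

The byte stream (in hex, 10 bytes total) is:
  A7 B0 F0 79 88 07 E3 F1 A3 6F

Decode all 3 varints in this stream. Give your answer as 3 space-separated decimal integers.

  byte[0]=0xA7 cont=1 payload=0x27=39: acc |= 39<<0 -> acc=39 shift=7
  byte[1]=0xB0 cont=1 payload=0x30=48: acc |= 48<<7 -> acc=6183 shift=14
  byte[2]=0xF0 cont=1 payload=0x70=112: acc |= 112<<14 -> acc=1841191 shift=21
  byte[3]=0x79 cont=0 payload=0x79=121: acc |= 121<<21 -> acc=255596583 shift=28 [end]
Varint 1: bytes[0:4] = A7 B0 F0 79 -> value 255596583 (4 byte(s))
  byte[4]=0x88 cont=1 payload=0x08=8: acc |= 8<<0 -> acc=8 shift=7
  byte[5]=0x07 cont=0 payload=0x07=7: acc |= 7<<7 -> acc=904 shift=14 [end]
Varint 2: bytes[4:6] = 88 07 -> value 904 (2 byte(s))
  byte[6]=0xE3 cont=1 payload=0x63=99: acc |= 99<<0 -> acc=99 shift=7
  byte[7]=0xF1 cont=1 payload=0x71=113: acc |= 113<<7 -> acc=14563 shift=14
  byte[8]=0xA3 cont=1 payload=0x23=35: acc |= 35<<14 -> acc=588003 shift=21
  byte[9]=0x6F cont=0 payload=0x6F=111: acc |= 111<<21 -> acc=233371875 shift=28 [end]
Varint 3: bytes[6:10] = E3 F1 A3 6F -> value 233371875 (4 byte(s))

Answer: 255596583 904 233371875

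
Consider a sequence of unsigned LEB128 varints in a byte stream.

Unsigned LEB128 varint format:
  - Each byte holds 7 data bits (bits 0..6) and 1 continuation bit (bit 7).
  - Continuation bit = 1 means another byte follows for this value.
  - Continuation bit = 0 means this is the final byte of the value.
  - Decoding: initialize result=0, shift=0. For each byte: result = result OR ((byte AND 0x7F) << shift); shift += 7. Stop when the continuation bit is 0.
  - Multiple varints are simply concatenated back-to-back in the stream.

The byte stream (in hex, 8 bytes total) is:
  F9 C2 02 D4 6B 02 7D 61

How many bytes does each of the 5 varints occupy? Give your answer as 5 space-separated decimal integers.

  byte[0]=0xF9 cont=1 payload=0x79=121: acc |= 121<<0 -> acc=121 shift=7
  byte[1]=0xC2 cont=1 payload=0x42=66: acc |= 66<<7 -> acc=8569 shift=14
  byte[2]=0x02 cont=0 payload=0x02=2: acc |= 2<<14 -> acc=41337 shift=21 [end]
Varint 1: bytes[0:3] = F9 C2 02 -> value 41337 (3 byte(s))
  byte[3]=0xD4 cont=1 payload=0x54=84: acc |= 84<<0 -> acc=84 shift=7
  byte[4]=0x6B cont=0 payload=0x6B=107: acc |= 107<<7 -> acc=13780 shift=14 [end]
Varint 2: bytes[3:5] = D4 6B -> value 13780 (2 byte(s))
  byte[5]=0x02 cont=0 payload=0x02=2: acc |= 2<<0 -> acc=2 shift=7 [end]
Varint 3: bytes[5:6] = 02 -> value 2 (1 byte(s))
  byte[6]=0x7D cont=0 payload=0x7D=125: acc |= 125<<0 -> acc=125 shift=7 [end]
Varint 4: bytes[6:7] = 7D -> value 125 (1 byte(s))
  byte[7]=0x61 cont=0 payload=0x61=97: acc |= 97<<0 -> acc=97 shift=7 [end]
Varint 5: bytes[7:8] = 61 -> value 97 (1 byte(s))

Answer: 3 2 1 1 1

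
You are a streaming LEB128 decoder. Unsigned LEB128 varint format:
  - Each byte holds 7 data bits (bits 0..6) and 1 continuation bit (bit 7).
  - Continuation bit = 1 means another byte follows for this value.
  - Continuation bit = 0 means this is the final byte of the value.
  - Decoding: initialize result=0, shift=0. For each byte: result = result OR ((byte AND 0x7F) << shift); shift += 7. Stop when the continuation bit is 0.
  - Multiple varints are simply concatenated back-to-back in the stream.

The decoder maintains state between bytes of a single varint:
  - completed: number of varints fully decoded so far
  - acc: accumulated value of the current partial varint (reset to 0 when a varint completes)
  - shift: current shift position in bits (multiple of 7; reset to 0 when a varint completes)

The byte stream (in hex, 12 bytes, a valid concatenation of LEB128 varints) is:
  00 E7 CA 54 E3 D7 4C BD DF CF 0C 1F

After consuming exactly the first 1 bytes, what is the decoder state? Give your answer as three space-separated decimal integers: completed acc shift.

Answer: 1 0 0

Derivation:
byte[0]=0x00 cont=0 payload=0x00: varint #1 complete (value=0); reset -> completed=1 acc=0 shift=0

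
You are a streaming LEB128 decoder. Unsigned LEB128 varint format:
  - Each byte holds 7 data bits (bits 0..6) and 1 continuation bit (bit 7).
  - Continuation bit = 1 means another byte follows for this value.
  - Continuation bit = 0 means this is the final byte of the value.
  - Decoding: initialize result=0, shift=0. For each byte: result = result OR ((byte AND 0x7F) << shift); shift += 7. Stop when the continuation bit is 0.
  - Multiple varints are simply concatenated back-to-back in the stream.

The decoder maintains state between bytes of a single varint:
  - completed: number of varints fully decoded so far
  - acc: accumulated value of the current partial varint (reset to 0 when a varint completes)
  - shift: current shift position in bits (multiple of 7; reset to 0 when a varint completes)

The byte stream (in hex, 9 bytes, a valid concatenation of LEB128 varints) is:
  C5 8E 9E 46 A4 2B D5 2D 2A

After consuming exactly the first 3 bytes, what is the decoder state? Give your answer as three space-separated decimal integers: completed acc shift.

Answer: 0 493381 21

Derivation:
byte[0]=0xC5 cont=1 payload=0x45: acc |= 69<<0 -> completed=0 acc=69 shift=7
byte[1]=0x8E cont=1 payload=0x0E: acc |= 14<<7 -> completed=0 acc=1861 shift=14
byte[2]=0x9E cont=1 payload=0x1E: acc |= 30<<14 -> completed=0 acc=493381 shift=21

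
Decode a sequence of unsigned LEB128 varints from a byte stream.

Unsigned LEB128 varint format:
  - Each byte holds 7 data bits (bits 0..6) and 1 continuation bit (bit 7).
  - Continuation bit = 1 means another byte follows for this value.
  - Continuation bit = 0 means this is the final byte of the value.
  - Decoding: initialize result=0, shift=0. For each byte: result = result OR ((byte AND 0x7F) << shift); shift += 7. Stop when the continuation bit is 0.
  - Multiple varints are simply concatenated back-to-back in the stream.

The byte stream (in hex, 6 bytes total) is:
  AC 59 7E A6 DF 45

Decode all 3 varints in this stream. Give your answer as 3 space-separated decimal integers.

  byte[0]=0xAC cont=1 payload=0x2C=44: acc |= 44<<0 -> acc=44 shift=7
  byte[1]=0x59 cont=0 payload=0x59=89: acc |= 89<<7 -> acc=11436 shift=14 [end]
Varint 1: bytes[0:2] = AC 59 -> value 11436 (2 byte(s))
  byte[2]=0x7E cont=0 payload=0x7E=126: acc |= 126<<0 -> acc=126 shift=7 [end]
Varint 2: bytes[2:3] = 7E -> value 126 (1 byte(s))
  byte[3]=0xA6 cont=1 payload=0x26=38: acc |= 38<<0 -> acc=38 shift=7
  byte[4]=0xDF cont=1 payload=0x5F=95: acc |= 95<<7 -> acc=12198 shift=14
  byte[5]=0x45 cont=0 payload=0x45=69: acc |= 69<<14 -> acc=1142694 shift=21 [end]
Varint 3: bytes[3:6] = A6 DF 45 -> value 1142694 (3 byte(s))

Answer: 11436 126 1142694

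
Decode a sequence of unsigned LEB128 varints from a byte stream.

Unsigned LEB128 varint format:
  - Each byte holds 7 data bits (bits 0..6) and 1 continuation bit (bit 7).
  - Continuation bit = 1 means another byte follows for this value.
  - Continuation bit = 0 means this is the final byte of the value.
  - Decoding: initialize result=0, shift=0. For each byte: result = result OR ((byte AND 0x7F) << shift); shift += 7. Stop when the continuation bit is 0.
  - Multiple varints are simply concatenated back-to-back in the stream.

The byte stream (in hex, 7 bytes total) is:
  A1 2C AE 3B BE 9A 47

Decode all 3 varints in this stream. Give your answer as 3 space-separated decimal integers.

Answer: 5665 7598 1166654

Derivation:
  byte[0]=0xA1 cont=1 payload=0x21=33: acc |= 33<<0 -> acc=33 shift=7
  byte[1]=0x2C cont=0 payload=0x2C=44: acc |= 44<<7 -> acc=5665 shift=14 [end]
Varint 1: bytes[0:2] = A1 2C -> value 5665 (2 byte(s))
  byte[2]=0xAE cont=1 payload=0x2E=46: acc |= 46<<0 -> acc=46 shift=7
  byte[3]=0x3B cont=0 payload=0x3B=59: acc |= 59<<7 -> acc=7598 shift=14 [end]
Varint 2: bytes[2:4] = AE 3B -> value 7598 (2 byte(s))
  byte[4]=0xBE cont=1 payload=0x3E=62: acc |= 62<<0 -> acc=62 shift=7
  byte[5]=0x9A cont=1 payload=0x1A=26: acc |= 26<<7 -> acc=3390 shift=14
  byte[6]=0x47 cont=0 payload=0x47=71: acc |= 71<<14 -> acc=1166654 shift=21 [end]
Varint 3: bytes[4:7] = BE 9A 47 -> value 1166654 (3 byte(s))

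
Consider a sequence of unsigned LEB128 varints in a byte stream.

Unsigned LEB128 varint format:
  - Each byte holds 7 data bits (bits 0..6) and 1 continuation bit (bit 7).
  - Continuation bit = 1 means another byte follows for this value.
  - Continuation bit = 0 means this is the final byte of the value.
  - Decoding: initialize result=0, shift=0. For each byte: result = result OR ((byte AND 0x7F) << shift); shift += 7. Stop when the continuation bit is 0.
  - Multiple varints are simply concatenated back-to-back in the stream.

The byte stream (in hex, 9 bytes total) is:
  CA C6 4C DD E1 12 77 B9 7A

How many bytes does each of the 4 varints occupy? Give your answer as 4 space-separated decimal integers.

  byte[0]=0xCA cont=1 payload=0x4A=74: acc |= 74<<0 -> acc=74 shift=7
  byte[1]=0xC6 cont=1 payload=0x46=70: acc |= 70<<7 -> acc=9034 shift=14
  byte[2]=0x4C cont=0 payload=0x4C=76: acc |= 76<<14 -> acc=1254218 shift=21 [end]
Varint 1: bytes[0:3] = CA C6 4C -> value 1254218 (3 byte(s))
  byte[3]=0xDD cont=1 payload=0x5D=93: acc |= 93<<0 -> acc=93 shift=7
  byte[4]=0xE1 cont=1 payload=0x61=97: acc |= 97<<7 -> acc=12509 shift=14
  byte[5]=0x12 cont=0 payload=0x12=18: acc |= 18<<14 -> acc=307421 shift=21 [end]
Varint 2: bytes[3:6] = DD E1 12 -> value 307421 (3 byte(s))
  byte[6]=0x77 cont=0 payload=0x77=119: acc |= 119<<0 -> acc=119 shift=7 [end]
Varint 3: bytes[6:7] = 77 -> value 119 (1 byte(s))
  byte[7]=0xB9 cont=1 payload=0x39=57: acc |= 57<<0 -> acc=57 shift=7
  byte[8]=0x7A cont=0 payload=0x7A=122: acc |= 122<<7 -> acc=15673 shift=14 [end]
Varint 4: bytes[7:9] = B9 7A -> value 15673 (2 byte(s))

Answer: 3 3 1 2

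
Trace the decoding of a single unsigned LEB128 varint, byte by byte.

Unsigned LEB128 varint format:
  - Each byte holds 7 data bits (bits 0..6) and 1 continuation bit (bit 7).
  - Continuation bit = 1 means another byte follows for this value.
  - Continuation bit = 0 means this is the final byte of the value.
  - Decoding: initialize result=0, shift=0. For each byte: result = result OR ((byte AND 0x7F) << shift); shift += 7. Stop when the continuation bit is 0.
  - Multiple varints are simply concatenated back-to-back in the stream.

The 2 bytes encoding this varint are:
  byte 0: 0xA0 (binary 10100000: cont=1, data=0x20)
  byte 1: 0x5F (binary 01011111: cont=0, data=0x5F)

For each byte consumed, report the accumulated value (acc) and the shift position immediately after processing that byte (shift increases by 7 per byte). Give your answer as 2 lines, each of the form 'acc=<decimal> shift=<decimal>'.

byte 0=0xA0: payload=0x20=32, contrib = 32<<0 = 32; acc -> 32, shift -> 7
byte 1=0x5F: payload=0x5F=95, contrib = 95<<7 = 12160; acc -> 12192, shift -> 14

Answer: acc=32 shift=7
acc=12192 shift=14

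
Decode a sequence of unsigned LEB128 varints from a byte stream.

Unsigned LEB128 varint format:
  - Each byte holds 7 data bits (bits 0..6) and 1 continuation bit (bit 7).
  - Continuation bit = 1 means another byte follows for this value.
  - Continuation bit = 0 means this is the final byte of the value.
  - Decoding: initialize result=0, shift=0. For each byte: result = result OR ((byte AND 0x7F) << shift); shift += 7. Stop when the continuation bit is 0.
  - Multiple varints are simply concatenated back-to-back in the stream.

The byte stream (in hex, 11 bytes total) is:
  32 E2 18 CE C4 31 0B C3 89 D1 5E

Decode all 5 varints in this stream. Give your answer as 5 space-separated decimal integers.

Answer: 50 3170 811598 11 198460611

Derivation:
  byte[0]=0x32 cont=0 payload=0x32=50: acc |= 50<<0 -> acc=50 shift=7 [end]
Varint 1: bytes[0:1] = 32 -> value 50 (1 byte(s))
  byte[1]=0xE2 cont=1 payload=0x62=98: acc |= 98<<0 -> acc=98 shift=7
  byte[2]=0x18 cont=0 payload=0x18=24: acc |= 24<<7 -> acc=3170 shift=14 [end]
Varint 2: bytes[1:3] = E2 18 -> value 3170 (2 byte(s))
  byte[3]=0xCE cont=1 payload=0x4E=78: acc |= 78<<0 -> acc=78 shift=7
  byte[4]=0xC4 cont=1 payload=0x44=68: acc |= 68<<7 -> acc=8782 shift=14
  byte[5]=0x31 cont=0 payload=0x31=49: acc |= 49<<14 -> acc=811598 shift=21 [end]
Varint 3: bytes[3:6] = CE C4 31 -> value 811598 (3 byte(s))
  byte[6]=0x0B cont=0 payload=0x0B=11: acc |= 11<<0 -> acc=11 shift=7 [end]
Varint 4: bytes[6:7] = 0B -> value 11 (1 byte(s))
  byte[7]=0xC3 cont=1 payload=0x43=67: acc |= 67<<0 -> acc=67 shift=7
  byte[8]=0x89 cont=1 payload=0x09=9: acc |= 9<<7 -> acc=1219 shift=14
  byte[9]=0xD1 cont=1 payload=0x51=81: acc |= 81<<14 -> acc=1328323 shift=21
  byte[10]=0x5E cont=0 payload=0x5E=94: acc |= 94<<21 -> acc=198460611 shift=28 [end]
Varint 5: bytes[7:11] = C3 89 D1 5E -> value 198460611 (4 byte(s))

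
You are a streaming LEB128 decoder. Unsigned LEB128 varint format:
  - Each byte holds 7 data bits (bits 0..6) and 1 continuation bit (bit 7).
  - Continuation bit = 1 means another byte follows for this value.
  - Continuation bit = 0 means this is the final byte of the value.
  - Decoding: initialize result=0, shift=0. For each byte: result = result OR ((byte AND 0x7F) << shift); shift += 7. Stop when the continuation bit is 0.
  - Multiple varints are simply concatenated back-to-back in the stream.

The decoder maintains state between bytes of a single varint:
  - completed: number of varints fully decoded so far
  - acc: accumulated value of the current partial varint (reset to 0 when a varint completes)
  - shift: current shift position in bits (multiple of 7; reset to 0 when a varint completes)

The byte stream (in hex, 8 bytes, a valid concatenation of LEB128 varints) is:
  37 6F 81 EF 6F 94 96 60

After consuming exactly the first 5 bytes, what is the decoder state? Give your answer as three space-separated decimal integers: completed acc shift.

byte[0]=0x37 cont=0 payload=0x37: varint #1 complete (value=55); reset -> completed=1 acc=0 shift=0
byte[1]=0x6F cont=0 payload=0x6F: varint #2 complete (value=111); reset -> completed=2 acc=0 shift=0
byte[2]=0x81 cont=1 payload=0x01: acc |= 1<<0 -> completed=2 acc=1 shift=7
byte[3]=0xEF cont=1 payload=0x6F: acc |= 111<<7 -> completed=2 acc=14209 shift=14
byte[4]=0x6F cont=0 payload=0x6F: varint #3 complete (value=1832833); reset -> completed=3 acc=0 shift=0

Answer: 3 0 0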